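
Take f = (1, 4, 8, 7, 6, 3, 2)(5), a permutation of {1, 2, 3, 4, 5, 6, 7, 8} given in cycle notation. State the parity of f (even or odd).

even

The cycle lengths are 7, 1.
A cycle of length ℓ contributes ℓ−1 transpositions, so f is a product of 6 transpositions — even.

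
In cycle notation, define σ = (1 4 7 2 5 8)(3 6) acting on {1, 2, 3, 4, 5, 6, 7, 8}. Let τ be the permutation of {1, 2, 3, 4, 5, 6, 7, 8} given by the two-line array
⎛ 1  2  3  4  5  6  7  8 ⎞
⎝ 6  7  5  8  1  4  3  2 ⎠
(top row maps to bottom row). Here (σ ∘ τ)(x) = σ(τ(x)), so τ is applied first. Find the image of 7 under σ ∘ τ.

6

τ(7) = 3, then σ(3) = 6; composing gives (σ ∘ τ)(7) = 6.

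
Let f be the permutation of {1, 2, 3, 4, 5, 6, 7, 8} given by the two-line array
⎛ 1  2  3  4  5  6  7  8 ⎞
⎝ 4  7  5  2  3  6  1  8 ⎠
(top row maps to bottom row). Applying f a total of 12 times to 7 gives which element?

Tracing 7 → 1 → … returns to 7 after 4 steps, so 7 lies in a 4-cycle (1, 4, 2, 7).
On a 4-cycle, f^4 is the identity, so f^12 = f^0 there (12 ≡ 0 mod 4).
So f^12(7) = 7.

7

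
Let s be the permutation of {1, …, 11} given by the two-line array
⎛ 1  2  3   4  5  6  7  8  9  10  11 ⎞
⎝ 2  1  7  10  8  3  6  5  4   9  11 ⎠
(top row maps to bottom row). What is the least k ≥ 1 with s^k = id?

The disjoint-cycle form of s has cycle lengths 3, 3, 2, 2, 1.
The order of s is the least common multiple of its cycle lengths: lcm(3, 3, 2, 2) = 6.

6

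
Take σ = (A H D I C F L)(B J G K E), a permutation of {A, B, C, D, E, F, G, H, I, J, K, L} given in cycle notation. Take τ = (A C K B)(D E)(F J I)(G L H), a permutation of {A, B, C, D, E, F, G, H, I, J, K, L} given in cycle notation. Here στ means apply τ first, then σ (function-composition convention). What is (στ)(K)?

J

First apply τ: τ(K) = B, then σ(B) = J. Thus (στ)(K) = J.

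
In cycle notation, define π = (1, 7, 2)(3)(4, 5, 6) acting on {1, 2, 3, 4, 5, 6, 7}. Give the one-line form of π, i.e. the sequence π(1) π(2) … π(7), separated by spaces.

Image by image: 1↦7, 2↦1, 3↦3, 4↦5, 5↦6, 6↦4, 7↦2.
Listing these in domain order gives 7 1 3 5 6 4 2.

7 1 3 5 6 4 2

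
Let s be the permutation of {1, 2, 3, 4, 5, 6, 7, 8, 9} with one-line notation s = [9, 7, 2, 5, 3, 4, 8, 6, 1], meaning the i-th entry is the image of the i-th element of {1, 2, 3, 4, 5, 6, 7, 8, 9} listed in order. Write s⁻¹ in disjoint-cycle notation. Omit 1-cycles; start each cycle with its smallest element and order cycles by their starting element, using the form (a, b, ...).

The cycle decomposition of s is (1, 9)(2, 7, 8, 6, 4, 5, 3).
The inverse reverses every cycle; in canonical form, s⁻¹ = (1, 9)(2, 3, 5, 4, 6, 8, 7).

(1, 9)(2, 3, 5, 4, 6, 8, 7)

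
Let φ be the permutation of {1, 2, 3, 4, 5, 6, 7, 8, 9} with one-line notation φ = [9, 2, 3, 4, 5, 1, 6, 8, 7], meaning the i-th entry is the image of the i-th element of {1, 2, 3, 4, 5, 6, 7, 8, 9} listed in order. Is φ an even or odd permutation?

In disjoint-cycle form the cycle lengths are 4, 1, 1, 1, 1, 1.
A cycle is odd iff its length is even; φ has 1 even-length cycle, so sgn(φ) = (−1)^1 and φ is odd.

odd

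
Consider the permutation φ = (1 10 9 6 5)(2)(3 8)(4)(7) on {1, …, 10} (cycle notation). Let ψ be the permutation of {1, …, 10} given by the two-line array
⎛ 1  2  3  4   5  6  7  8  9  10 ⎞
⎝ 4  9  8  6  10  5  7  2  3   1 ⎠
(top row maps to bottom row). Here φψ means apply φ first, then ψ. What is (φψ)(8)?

8

(φψ)(8) = ψ(φ(8)). φ(8) = 3, then ψ(3) = 8. So (φψ)(8) = 8.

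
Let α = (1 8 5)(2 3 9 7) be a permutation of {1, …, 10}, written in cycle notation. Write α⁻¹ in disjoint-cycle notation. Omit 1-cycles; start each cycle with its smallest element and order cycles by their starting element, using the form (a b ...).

(1 5 8)(2 7 9 3)

If α sends a → b within a cycle, α⁻¹ sends b → a; equivalently, reverse each cycle.
After reversing and putting each cycle's least element first, α⁻¹ = (1 5 8)(2 7 9 3).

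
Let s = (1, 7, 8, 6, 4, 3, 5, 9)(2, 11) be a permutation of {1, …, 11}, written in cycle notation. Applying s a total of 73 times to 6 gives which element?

4

6 lies in the 8-cycle (1, 7, 8, 6, 4, 3, 5, 9).
On an 8-cycle, s^8 is the identity, so s^73 = s^1 there (73 ≡ 1 mod 8).
Stepping 1 place around the cycle: 6 → 4.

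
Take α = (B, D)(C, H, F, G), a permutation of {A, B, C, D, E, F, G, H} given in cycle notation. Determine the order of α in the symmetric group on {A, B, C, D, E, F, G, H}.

The disjoint cycles have lengths 4, 2, 1, 1.
Since disjoint cycles commute, ord(α) = lcm(4, 2) = 4.

4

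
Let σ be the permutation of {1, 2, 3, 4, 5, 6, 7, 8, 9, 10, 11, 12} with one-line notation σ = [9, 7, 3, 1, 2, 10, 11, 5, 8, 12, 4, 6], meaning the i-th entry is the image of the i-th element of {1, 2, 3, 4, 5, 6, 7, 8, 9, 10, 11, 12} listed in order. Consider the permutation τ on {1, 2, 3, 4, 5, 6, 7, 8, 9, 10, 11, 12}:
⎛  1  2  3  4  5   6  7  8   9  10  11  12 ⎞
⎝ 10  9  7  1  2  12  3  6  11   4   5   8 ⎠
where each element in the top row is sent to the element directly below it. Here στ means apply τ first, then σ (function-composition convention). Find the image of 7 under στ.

3

First apply τ: τ(7) = 3, then σ(3) = 3. Thus (στ)(7) = 3.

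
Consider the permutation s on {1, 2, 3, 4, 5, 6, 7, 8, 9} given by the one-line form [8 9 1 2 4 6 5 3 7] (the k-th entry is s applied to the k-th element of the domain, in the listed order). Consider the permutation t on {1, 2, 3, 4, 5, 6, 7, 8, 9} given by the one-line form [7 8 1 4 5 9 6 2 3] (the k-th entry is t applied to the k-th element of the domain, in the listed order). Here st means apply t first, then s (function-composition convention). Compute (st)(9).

1

t(9) = 3, then s(3) = 1; composing gives (st)(9) = 1.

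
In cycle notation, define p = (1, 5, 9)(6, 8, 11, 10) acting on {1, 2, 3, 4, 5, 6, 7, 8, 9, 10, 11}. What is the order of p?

The cycle type of p is (4, 3, 1, 1, 1, 1).
The order of p is the least common multiple of its cycle lengths: lcm(4, 3) = 12.

12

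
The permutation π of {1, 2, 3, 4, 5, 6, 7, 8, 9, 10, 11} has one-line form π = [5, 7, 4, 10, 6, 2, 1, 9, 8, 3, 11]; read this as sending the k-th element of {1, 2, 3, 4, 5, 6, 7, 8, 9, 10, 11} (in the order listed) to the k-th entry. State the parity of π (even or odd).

odd

In disjoint-cycle form the cycle lengths are 5, 3, 2, 1.
A cycle is odd iff its length is even; π has 1 even-length cycle, so sgn(π) = (−1)^1 and π is odd.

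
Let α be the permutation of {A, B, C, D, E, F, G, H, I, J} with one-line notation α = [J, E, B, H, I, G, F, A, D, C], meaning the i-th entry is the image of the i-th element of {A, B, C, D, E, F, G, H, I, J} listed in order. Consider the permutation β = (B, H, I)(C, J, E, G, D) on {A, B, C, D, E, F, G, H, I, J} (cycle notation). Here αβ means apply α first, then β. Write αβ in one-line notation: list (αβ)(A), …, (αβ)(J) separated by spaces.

(αβ)(x) = β(α(x)). Computing each image: β(α(A)) = β(J) = E, β(α(B)) = β(E) = G, β(α(C)) = β(B) = H, β(α(D)) = β(H) = I, β(α(E)) = β(I) = B, β(α(F)) = β(G) = D, β(α(G)) = β(F) = F, β(α(H)) = β(A) = A, β(α(I)) = β(D) = C, β(α(J)) = β(C) = J.
Hence αβ = [E G H I B D F A C J].

E G H I B D F A C J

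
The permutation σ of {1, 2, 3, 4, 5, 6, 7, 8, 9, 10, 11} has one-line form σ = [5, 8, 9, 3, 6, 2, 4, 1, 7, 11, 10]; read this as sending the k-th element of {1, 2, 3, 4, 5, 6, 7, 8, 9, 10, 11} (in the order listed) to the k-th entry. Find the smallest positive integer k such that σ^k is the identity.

20

Decomposing into disjoint cycles gives cycle lengths 5, 4, 2.
The order is lcm(5, 4, 2) = 20.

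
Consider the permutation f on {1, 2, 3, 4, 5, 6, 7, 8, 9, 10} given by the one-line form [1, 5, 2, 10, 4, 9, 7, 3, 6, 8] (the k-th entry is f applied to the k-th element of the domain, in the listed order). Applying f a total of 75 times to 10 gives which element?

2

Tracing 10 → 8 → … returns to 10 after 6 steps, so 10 lies in a 6-cycle (2, 5, 4, 10, 8, 3).
Since the cycle has length 6, f^75 acts on it the same as f^3 (75 mod 6 = 3).
Advancing 3 steps from 10: 10 → 8 → 3 → 2.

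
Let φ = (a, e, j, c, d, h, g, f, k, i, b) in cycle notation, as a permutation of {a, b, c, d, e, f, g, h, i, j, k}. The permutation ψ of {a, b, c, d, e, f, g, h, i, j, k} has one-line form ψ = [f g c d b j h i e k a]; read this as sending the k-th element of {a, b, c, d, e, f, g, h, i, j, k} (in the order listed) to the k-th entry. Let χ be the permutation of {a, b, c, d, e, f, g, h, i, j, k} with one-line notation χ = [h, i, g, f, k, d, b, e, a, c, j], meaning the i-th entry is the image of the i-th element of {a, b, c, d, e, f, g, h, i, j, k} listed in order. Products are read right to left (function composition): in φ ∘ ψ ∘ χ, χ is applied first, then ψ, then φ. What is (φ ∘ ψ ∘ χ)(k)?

Chase k: χ(k) = j; ψ(j) = k; φ(k) = i. Hence (φ ∘ ψ ∘ χ)(k) = i.

i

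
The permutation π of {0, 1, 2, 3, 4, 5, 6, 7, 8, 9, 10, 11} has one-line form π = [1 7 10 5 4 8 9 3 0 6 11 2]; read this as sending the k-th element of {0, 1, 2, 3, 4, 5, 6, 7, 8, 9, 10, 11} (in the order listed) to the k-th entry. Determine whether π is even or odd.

even

In disjoint-cycle form the cycle lengths are 6, 3, 2, 1.
A cycle of length ℓ contributes ℓ−1 transpositions, so π is a product of 5 + 2 + 1 = 8 transpositions — even.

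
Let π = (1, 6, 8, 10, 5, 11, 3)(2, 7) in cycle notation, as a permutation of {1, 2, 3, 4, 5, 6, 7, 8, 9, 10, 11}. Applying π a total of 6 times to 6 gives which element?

6 lies in the 7-cycle (1, 6, 8, 10, 5, 11, 3).
Advancing 6 steps from 6: 6 → 8 → 10 → 5 → 11 → 3 → 1.

1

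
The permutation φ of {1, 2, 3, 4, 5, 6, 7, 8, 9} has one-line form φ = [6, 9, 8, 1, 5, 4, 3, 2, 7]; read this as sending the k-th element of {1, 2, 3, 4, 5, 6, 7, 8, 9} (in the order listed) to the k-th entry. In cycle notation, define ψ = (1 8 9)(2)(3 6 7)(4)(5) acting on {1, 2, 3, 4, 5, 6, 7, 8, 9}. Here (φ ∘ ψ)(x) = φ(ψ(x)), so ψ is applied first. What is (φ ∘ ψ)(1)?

2

First apply ψ: ψ(1) = 8, then φ(8) = 2. Thus (φ ∘ ψ)(1) = 2.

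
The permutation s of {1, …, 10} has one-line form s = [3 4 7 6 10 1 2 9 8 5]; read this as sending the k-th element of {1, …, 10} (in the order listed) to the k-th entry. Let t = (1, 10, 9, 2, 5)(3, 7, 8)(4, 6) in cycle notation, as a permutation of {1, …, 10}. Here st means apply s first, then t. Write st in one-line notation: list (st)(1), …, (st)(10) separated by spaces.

Chase each element through s then t: 1 → 3 → 7; 2 → 4 → 6; 3 → 7 → 8; 4 → 6 → 4; 5 → 10 → 9; 6 → 1 → 10; 7 → 2 → 5; 8 → 9 → 2; 9 → 8 → 3; 10 → 5 → 1.
Collecting the images, st = [7 6 8 4 9 10 5 2 3 1].

7 6 8 4 9 10 5 2 3 1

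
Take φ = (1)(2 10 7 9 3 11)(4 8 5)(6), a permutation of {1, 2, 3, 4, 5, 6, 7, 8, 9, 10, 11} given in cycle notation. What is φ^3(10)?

3

10 lies in the 6-cycle (2 10 7 9 3 11).
Stepping 3 places around the cycle: 10 → 7 → 9 → 3.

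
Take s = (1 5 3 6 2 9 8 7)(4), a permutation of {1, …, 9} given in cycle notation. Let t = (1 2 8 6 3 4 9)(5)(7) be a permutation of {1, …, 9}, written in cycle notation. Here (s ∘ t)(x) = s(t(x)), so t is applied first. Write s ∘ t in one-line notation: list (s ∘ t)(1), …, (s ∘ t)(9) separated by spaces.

(s ∘ t)(x) = s(t(x)). Computing each image: s(t(1)) = s(2) = 9, s(t(2)) = s(8) = 7, s(t(3)) = s(4) = 4, s(t(4)) = s(9) = 8, s(t(5)) = s(5) = 3, s(t(6)) = s(3) = 6, s(t(7)) = s(7) = 1, s(t(8)) = s(6) = 2, s(t(9)) = s(1) = 5.
Hence s ∘ t = [9 7 4 8 3 6 1 2 5].

9 7 4 8 3 6 1 2 5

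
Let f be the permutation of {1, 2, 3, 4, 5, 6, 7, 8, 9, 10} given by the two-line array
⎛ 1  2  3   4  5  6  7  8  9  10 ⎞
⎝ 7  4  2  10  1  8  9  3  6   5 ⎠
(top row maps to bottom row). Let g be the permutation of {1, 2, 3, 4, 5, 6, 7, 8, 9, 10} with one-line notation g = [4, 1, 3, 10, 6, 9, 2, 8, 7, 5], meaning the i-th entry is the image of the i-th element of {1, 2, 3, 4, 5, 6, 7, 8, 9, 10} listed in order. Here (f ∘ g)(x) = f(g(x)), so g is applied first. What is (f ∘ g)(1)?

g(1) = 4, then f(4) = 10; composing gives (f ∘ g)(1) = 10.

10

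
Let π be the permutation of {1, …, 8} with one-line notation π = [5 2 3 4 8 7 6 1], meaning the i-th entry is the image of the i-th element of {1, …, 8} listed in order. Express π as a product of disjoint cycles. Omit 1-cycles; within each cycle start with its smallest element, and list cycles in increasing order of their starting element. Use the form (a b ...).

(1 5 8)(6 7)

Start at 1 and follow images: 1 → 5 → 8 → 1, giving the cycle (1 5 8).
Repeating from the next unused element and collecting all non-trivial cycles gives (1 5 8)(6 7).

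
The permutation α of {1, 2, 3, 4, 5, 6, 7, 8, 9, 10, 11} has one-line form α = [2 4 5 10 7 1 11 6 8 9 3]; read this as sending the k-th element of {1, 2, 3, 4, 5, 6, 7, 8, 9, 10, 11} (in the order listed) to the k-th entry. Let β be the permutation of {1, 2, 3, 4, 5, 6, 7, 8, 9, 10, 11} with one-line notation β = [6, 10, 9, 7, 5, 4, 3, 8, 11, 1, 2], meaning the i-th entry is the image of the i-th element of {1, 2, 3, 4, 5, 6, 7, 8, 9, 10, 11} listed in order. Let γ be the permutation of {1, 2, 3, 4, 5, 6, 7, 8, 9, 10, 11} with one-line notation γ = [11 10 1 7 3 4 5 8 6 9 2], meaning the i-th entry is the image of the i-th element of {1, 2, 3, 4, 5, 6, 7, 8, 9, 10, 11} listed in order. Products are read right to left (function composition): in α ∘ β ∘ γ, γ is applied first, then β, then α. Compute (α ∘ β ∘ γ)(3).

1

Apply the permutations in order: γ(3) = 1, then β(1) = 6, then α(6) = 1. So (α ∘ β ∘ γ)(3) = 1.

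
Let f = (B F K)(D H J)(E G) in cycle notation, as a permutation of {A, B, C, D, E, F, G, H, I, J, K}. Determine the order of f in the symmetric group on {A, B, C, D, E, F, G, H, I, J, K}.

6

The disjoint cycles have lengths 3, 3, 2, 1, 1, 1.
The order of f is the least common multiple of its cycle lengths: lcm(3, 3, 2) = 6.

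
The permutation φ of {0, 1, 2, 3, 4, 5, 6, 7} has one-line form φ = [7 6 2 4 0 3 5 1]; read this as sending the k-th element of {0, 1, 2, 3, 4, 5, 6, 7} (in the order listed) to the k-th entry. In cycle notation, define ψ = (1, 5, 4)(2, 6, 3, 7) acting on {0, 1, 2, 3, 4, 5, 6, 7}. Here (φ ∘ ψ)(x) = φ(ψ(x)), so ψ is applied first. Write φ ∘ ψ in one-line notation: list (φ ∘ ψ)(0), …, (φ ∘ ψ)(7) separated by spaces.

7 3 5 1 6 0 4 2

(φ ∘ ψ)(x) = φ(ψ(x)). Computing each image: φ(ψ(0)) = φ(0) = 7, φ(ψ(1)) = φ(5) = 3, φ(ψ(2)) = φ(6) = 5, φ(ψ(3)) = φ(7) = 1, φ(ψ(4)) = φ(1) = 6, φ(ψ(5)) = φ(4) = 0, φ(ψ(6)) = φ(3) = 4, φ(ψ(7)) = φ(2) = 2.
Hence φ ∘ ψ = [7 3 5 1 6 0 4 2].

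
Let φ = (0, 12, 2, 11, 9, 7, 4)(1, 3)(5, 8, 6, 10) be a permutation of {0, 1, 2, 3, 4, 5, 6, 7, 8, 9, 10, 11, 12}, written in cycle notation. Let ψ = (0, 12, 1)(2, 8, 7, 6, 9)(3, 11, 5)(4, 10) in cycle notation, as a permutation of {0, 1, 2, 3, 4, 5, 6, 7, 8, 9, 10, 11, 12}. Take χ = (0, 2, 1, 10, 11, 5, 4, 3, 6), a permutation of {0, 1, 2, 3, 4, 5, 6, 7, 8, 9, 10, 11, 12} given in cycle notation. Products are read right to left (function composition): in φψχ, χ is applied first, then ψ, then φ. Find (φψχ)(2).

(φψχ)(2) = φ(ψ(χ(2))). χ(2) = 1, then ψ(1) = 0, then φ(0) = 12, so the result is 12.

12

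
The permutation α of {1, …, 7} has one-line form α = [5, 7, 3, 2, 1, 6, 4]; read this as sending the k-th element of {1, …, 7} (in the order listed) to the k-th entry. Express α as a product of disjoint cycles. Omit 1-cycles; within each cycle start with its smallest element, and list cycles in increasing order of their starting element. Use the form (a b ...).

(1 5)(2 7 4)

Iterating α from 1 gives 1 → 5 → 1; that is the 2-cycle (1 5).
Repeating from the next unused element and collecting all non-trivial cycles gives (1 5)(2 7 4).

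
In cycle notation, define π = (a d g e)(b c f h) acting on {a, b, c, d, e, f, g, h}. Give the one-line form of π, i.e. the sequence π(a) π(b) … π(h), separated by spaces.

Reading each image from the cycles: a→d, b→c, c→f, d→g, e→a, f→h, g→e, h→b.
So the one-line form is d c f g a h e b.

d c f g a h e b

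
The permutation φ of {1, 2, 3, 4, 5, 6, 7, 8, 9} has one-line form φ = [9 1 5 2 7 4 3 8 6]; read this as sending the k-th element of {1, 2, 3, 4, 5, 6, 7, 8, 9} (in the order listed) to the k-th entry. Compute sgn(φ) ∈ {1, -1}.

1

In disjoint-cycle form the cycle lengths are 5, 3, 1.
A cycle of length ℓ contributes ℓ−1 transpositions, so φ is a product of 4 + 2 = 6 transpositions — even.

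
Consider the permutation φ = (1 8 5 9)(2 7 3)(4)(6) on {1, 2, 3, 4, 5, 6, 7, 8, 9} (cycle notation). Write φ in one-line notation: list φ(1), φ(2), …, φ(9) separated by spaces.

Each element maps to the next entry in its cycle (wrapping to the front): 1↦8, 2↦7, 3↦2, 4↦4, 5↦9, 6↦6, 7↦3, 8↦5, 9↦1.
So the one-line form is 8 7 2 4 9 6 3 5 1.

8 7 2 4 9 6 3 5 1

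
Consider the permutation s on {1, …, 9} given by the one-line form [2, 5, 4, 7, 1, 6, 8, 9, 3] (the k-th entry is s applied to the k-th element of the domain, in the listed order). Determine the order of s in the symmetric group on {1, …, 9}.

15

Decomposing into disjoint cycles gives cycle lengths 5, 3, 1.
The order of s is the least common multiple of its cycle lengths: lcm(5, 3) = 15.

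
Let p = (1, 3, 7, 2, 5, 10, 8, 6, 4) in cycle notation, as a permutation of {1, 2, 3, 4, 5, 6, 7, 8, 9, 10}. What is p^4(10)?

10 lies in the 9-cycle (1, 3, 7, 2, 5, 10, 8, 6, 4).
Advancing 4 steps from 10: 10 → 8 → 6 → 4 → 1.

1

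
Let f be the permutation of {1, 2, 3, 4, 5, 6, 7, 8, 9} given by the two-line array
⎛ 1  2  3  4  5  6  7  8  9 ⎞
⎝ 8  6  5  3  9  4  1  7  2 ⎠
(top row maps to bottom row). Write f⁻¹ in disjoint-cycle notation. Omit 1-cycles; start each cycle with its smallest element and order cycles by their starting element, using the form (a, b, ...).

The cycle decomposition of f is (1, 8, 7)(2, 6, 4, 3, 5, 9).
Reversing each cycle (and rotating so the smallest element leads) gives f⁻¹ = (1, 7, 8)(2, 9, 5, 3, 4, 6).

(1, 7, 8)(2, 9, 5, 3, 4, 6)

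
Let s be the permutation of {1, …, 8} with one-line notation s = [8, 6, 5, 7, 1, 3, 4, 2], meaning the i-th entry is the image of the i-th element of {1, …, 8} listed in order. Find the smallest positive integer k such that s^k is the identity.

Decomposing into disjoint cycles gives cycle lengths 6, 2.
Since disjoint cycles commute, ord(s) = lcm(6, 2) = 6.

6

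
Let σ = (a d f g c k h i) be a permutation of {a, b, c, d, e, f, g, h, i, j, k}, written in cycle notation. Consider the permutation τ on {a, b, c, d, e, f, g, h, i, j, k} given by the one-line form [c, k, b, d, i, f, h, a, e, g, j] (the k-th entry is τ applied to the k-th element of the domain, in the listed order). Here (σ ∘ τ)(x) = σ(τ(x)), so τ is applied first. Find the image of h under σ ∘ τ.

d

τ(h) = a, then σ(a) = d; composing gives (σ ∘ τ)(h) = d.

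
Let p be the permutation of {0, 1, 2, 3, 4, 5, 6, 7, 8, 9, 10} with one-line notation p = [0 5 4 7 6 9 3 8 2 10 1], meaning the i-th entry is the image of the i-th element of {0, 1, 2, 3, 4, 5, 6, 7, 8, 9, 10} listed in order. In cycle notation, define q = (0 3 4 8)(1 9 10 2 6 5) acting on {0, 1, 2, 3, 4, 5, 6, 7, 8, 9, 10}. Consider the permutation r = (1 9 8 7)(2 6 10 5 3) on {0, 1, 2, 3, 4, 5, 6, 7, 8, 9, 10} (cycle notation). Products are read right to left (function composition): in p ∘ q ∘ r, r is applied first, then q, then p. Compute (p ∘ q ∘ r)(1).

Apply the permutations in order: r(1) = 9, then q(9) = 10, then p(10) = 1. So (p ∘ q ∘ r)(1) = 1.

1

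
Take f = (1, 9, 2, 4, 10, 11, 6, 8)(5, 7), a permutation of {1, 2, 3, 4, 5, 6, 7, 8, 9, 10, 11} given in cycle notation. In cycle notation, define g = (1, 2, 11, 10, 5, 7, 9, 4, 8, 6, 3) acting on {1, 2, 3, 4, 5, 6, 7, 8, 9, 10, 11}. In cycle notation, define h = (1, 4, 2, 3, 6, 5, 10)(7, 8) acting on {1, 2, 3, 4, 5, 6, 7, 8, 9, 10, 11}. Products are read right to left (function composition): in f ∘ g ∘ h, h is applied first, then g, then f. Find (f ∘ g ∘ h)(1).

1

Chase 1: h(1) = 4; g(4) = 8; f(8) = 1. Hence (f ∘ g ∘ h)(1) = 1.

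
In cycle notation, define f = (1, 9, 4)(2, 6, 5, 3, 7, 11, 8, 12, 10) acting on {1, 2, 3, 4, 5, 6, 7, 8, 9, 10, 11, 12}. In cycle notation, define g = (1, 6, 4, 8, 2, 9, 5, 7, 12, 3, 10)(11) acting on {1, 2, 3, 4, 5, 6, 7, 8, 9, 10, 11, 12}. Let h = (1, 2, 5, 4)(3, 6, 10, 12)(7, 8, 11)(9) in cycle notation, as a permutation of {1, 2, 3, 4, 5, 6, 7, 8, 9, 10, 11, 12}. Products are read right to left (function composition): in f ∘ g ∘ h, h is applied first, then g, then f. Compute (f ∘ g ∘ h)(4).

Apply the permutations in order: h(4) = 1, then g(1) = 6, then f(6) = 5. So (f ∘ g ∘ h)(4) = 5.

5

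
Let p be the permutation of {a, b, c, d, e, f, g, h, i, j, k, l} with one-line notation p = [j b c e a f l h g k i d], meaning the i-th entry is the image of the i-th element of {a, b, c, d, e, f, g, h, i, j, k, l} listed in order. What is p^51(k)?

Tracing k → i → … returns to k after 8 steps, so k lies in an 8-cycle (a j k i g l d e).
Since the cycle has length 8, p^51 acts on it the same as p^3 (51 mod 8 = 3).
Stepping 3 places around the cycle: k → i → g → l.

l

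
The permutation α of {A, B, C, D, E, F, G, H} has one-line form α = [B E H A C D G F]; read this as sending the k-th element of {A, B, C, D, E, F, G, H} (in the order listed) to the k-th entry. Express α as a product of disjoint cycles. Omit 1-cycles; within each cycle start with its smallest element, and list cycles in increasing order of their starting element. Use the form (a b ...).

(A B E C H F D)

From A: A → B → E → C → H → F → D → A, closing the cycle (A B E C H F D).
Repeating from the next unused element and collecting all non-trivial cycles gives (A B E C H F D).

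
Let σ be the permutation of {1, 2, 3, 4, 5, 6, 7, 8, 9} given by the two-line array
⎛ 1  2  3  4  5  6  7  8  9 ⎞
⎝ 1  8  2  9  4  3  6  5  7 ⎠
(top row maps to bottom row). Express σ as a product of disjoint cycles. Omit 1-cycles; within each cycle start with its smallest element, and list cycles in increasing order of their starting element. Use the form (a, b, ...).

Start at 2 and follow images: 2 → 8 → 5 → 4 → 9 → 7 → 6 → 3 → 2, giving the cycle (2, 8, 5, 4, 9, 7, 6, 3).
Continuing from each remaining unvisited element yields (2, 8, 5, 4, 9, 7, 6, 3).

(2, 8, 5, 4, 9, 7, 6, 3)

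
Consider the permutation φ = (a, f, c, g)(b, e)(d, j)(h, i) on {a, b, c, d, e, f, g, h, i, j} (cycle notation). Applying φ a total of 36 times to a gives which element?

a lies in the 4-cycle (a, f, c, g).
On a 4-cycle, φ^4 is the identity, so φ^36 = φ^0 there (36 ≡ 0 mod 4).
So φ^36(a) = a.

a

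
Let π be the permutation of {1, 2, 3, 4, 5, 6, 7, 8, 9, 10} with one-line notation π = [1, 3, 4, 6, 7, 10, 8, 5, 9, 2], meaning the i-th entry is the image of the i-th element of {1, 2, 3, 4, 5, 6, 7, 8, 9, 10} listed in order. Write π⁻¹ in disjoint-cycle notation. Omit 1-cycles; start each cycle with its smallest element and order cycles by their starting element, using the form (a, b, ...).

(2, 10, 6, 4, 3)(5, 8, 7)

First write π in disjoint cycles: (2, 3, 4, 6, 10)(5, 7, 8).
The inverse reverses every cycle; in canonical form, π⁻¹ = (2, 10, 6, 4, 3)(5, 8, 7).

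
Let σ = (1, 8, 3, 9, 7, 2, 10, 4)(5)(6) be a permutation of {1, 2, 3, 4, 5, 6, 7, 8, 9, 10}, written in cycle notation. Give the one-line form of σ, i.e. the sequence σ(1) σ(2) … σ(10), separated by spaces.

Image by image: 1↦8, 2↦10, 3↦9, 4↦1, 5↦5, 6↦6, 7↦2, 8↦3, 9↦7, 10↦4.
So the one-line form is 8 10 9 1 5 6 2 3 7 4.

8 10 9 1 5 6 2 3 7 4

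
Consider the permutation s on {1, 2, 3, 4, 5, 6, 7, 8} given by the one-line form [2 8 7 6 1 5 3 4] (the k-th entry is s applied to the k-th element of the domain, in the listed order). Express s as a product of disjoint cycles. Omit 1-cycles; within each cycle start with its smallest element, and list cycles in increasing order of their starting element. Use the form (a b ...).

(1 2 8 4 6 5)(3 7)

From 1: 1 → 2 → 8 → 4 → 6 → 5 → 1, closing the cycle (1 2 8 4 6 5).
Continuing from each remaining unvisited element yields (1 2 8 4 6 5)(3 7).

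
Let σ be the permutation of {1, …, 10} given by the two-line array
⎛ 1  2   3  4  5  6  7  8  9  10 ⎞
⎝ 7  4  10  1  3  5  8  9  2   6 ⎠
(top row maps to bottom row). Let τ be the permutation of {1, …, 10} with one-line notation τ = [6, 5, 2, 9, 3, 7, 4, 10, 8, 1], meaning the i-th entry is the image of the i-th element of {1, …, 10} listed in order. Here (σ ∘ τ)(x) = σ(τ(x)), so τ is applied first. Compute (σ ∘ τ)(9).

9

τ(9) = 8, then σ(8) = 9; composing gives (σ ∘ τ)(9) = 9.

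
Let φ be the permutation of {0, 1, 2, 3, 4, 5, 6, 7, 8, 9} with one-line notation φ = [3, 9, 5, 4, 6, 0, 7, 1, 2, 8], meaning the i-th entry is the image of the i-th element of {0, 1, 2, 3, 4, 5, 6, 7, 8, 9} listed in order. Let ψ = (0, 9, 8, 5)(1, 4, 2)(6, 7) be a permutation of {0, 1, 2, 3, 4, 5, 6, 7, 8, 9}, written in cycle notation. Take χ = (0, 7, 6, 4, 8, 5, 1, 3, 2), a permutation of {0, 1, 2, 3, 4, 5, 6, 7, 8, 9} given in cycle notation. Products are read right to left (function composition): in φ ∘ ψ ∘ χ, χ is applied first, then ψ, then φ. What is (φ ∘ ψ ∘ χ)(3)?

9

Apply the permutations in order: χ(3) = 2, then ψ(2) = 1, then φ(1) = 9. So (φ ∘ ψ ∘ χ)(3) = 9.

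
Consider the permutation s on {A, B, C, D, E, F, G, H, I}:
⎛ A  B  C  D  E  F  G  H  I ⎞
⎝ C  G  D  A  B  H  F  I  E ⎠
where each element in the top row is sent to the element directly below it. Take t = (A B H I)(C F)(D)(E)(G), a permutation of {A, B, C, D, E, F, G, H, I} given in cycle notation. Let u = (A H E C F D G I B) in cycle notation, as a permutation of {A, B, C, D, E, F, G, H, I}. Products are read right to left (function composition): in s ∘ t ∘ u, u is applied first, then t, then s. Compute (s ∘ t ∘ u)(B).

Apply the permutations in order: u(B) = A, then t(A) = B, then s(B) = G. So (s ∘ t ∘ u)(B) = G.

G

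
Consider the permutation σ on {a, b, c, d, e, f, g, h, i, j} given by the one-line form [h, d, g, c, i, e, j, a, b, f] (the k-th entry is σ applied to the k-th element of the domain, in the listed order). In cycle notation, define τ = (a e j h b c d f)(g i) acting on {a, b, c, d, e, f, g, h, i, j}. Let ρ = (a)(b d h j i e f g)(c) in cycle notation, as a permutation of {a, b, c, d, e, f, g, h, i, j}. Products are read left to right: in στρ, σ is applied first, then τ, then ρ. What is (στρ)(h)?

f

Chase h: σ(h) = a; τ(a) = e; ρ(e) = f. Hence (στρ)(h) = f.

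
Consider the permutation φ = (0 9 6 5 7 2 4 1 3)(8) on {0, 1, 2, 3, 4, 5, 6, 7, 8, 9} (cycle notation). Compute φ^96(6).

6 lies in the 9-cycle (0 9 6 5 7 2 4 1 3).
Powers repeat with period 9 on this cycle, and 96 mod 9 = 6, so φ^96(6) = φ^6(6).
Advancing 6 steps from 6: 6 → 5 → 7 → 2 → 4 → 1 → 3.

3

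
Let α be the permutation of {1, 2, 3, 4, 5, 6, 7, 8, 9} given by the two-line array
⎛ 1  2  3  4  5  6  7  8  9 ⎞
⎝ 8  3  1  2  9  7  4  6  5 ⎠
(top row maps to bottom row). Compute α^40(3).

Tracing 3 → 1 → … returns to 3 after 7 steps, so 3 lies in a 7-cycle (1 8 6 7 4 2 3).
Since the cycle has length 7, α^40 acts on it the same as α^5 (40 mod 7 = 5).
Stepping 5 places around the cycle: 3 → 1 → 8 → 6 → 7 → 4.

4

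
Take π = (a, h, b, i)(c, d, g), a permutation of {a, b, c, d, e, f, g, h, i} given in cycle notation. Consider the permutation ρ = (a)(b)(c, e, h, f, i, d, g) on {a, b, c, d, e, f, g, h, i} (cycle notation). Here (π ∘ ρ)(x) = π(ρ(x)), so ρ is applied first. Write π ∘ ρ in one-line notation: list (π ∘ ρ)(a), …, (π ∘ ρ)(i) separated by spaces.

For each element, apply ρ then π: a → a → h; b → b → i; c → e → e; d → g → c; e → h → b; f → i → a; g → c → d; h → f → f; i → d → g.
So π ∘ ρ in one-line form is h i e c b a d f g.

h i e c b a d f g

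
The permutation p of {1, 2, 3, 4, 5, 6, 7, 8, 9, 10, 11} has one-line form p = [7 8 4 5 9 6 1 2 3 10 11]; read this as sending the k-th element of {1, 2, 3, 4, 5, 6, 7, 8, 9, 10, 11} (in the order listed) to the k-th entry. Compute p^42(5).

3

Tracing 5 → 9 → … returns to 5 after 4 steps, so 5 lies in a 4-cycle (3 4 5 9).
On a 4-cycle, p^4 is the identity, so p^42 = p^2 there (42 ≡ 2 mod 4).
Stepping 2 places around the cycle: 5 → 9 → 3.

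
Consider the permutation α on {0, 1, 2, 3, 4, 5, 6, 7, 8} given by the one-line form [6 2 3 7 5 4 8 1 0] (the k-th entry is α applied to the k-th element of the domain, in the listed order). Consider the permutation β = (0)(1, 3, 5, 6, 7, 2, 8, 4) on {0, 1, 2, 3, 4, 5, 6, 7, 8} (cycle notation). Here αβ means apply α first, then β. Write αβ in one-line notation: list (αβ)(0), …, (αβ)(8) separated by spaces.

7 8 5 2 6 1 4 3 0

Chase each element through α then β: 0 → 6 → 7; 1 → 2 → 8; 2 → 3 → 5; 3 → 7 → 2; 4 → 5 → 6; 5 → 4 → 1; 6 → 8 → 4; 7 → 1 → 3; 8 → 0 → 0.
So αβ in one-line form is 7 8 5 2 6 1 4 3 0.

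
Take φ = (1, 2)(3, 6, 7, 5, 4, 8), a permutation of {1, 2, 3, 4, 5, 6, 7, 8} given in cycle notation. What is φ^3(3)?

3 lies in the 6-cycle (3, 6, 7, 5, 4, 8).
Advancing 3 steps from 3: 3 → 6 → 7 → 5.

5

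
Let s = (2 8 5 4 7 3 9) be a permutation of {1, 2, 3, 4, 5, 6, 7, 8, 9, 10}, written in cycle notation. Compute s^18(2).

7

2 lies in the 7-cycle (2 8 5 4 7 3 9).
Since the cycle has length 7, s^18 acts on it the same as s^4 (18 mod 7 = 4).
Advancing 4 steps from 2: 2 → 8 → 5 → 4 → 7.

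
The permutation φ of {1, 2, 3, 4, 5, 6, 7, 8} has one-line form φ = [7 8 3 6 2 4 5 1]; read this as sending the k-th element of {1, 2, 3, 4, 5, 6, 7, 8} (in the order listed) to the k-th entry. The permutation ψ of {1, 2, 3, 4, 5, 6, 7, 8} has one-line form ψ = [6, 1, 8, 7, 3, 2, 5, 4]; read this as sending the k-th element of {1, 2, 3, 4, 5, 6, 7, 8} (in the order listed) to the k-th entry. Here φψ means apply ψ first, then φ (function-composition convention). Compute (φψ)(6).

ψ(6) = 2, then φ(2) = 8; composing gives (φψ)(6) = 8.

8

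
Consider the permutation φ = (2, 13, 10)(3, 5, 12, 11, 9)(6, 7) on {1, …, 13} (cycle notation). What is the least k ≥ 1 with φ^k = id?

The cycle type of φ is (5, 3, 2, 1, 1, 1).
Since disjoint cycles commute, ord(φ) = lcm(5, 3, 2) = 30.

30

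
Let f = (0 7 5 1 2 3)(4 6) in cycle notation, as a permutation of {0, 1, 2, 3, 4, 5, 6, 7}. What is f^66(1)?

1

1 lies in the 6-cycle (0 7 5 1 2 3).
Powers repeat with period 6 on this cycle, and 66 mod 6 = 0, so f^66(1) = f^0(1).
So f^66(1) = 1.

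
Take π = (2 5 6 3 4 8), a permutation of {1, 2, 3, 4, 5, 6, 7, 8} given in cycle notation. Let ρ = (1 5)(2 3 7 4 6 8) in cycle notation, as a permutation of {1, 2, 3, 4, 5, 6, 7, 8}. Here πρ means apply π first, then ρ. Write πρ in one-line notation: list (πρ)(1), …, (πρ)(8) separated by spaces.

Chase each element through π then ρ: 1 → 1 → 5; 2 → 5 → 1; 3 → 4 → 6; 4 → 8 → 2; 5 → 6 → 8; 6 → 3 → 7; 7 → 7 → 4; 8 → 2 → 3.
So πρ in one-line form is 5 1 6 2 8 7 4 3.

5 1 6 2 8 7 4 3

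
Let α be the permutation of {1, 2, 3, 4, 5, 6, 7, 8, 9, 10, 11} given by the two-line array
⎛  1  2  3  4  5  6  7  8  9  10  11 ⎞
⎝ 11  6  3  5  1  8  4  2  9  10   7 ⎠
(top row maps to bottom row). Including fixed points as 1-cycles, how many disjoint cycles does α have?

The cycle decomposition is (1, 11, 7, 4, 5)(2, 6, 8)(3)(9)(10), which has 5 cycles (counting 1-cycles).

5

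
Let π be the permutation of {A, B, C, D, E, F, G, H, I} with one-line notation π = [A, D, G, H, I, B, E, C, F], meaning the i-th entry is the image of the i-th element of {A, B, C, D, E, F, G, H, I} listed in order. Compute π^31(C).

Tracing C → G → … returns to C after 8 steps, so C lies in an 8-cycle (B D H C G E I F).
Since the cycle has length 8, π^31 acts on it the same as π^7 (31 mod 8 = 7).
Stepping 7 places around the cycle: C → G → E → I → F → B → D → H.

H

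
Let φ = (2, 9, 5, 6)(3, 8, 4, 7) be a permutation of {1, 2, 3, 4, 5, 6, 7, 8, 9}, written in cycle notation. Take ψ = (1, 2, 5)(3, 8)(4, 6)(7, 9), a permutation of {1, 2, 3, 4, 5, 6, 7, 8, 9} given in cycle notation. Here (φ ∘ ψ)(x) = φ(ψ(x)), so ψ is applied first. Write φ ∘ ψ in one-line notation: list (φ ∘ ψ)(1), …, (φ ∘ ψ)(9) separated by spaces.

Chase each element through ψ then φ: 1 → 2 → 9; 2 → 5 → 6; 3 → 8 → 4; 4 → 6 → 2; 5 → 1 → 1; 6 → 4 → 7; 7 → 9 → 5; 8 → 3 → 8; 9 → 7 → 3.
So φ ∘ ψ in one-line form is 9 6 4 2 1 7 5 8 3.

9 6 4 2 1 7 5 8 3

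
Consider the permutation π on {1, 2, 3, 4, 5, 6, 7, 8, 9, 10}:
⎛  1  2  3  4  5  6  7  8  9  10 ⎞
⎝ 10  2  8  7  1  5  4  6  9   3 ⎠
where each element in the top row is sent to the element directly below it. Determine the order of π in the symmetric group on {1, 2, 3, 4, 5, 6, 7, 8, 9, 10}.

6

The disjoint-cycle form of π has cycle lengths 6, 2, 1, 1.
The order is lcm(6, 2) = 6.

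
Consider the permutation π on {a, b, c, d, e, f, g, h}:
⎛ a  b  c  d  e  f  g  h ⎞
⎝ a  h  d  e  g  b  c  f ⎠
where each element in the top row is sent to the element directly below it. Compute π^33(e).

g

Tracing e → g → … returns to e after 4 steps, so e lies in a 4-cycle (c, d, e, g).
On a 4-cycle, π^4 is the identity, so π^33 = π^1 there (33 ≡ 1 mod 4).
Advancing 1 step from e: e → g.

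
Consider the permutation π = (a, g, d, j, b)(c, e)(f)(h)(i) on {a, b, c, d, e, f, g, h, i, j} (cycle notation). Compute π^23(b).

b lies in the 5-cycle (a, g, d, j, b).
On a 5-cycle, π^5 is the identity, so π^23 = π^3 there (23 ≡ 3 mod 5).
Advancing 3 steps from b: b → a → g → d.

d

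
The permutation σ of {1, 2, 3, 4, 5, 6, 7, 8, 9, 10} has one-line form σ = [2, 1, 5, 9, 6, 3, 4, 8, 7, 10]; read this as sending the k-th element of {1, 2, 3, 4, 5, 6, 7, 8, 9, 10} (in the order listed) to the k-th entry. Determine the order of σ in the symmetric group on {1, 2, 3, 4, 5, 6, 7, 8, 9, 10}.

The disjoint-cycle form of σ has cycle lengths 3, 3, 2, 1, 1.
The order of σ is the least common multiple of its cycle lengths: lcm(3, 3, 2) = 6.

6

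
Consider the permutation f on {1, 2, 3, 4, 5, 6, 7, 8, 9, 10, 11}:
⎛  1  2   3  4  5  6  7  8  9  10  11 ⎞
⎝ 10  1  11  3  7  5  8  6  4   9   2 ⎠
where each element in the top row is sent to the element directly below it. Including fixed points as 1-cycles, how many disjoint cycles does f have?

The cycle decomposition is (1 10 9 4 3 11 2)(5 7 8 6), which has 2 cycles (counting 1-cycles).

2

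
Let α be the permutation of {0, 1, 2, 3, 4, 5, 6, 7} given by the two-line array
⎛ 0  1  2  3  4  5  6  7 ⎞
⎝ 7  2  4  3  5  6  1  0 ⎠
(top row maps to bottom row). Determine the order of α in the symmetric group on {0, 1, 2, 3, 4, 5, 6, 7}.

10

Writing α as disjoint cycles, the cycle lengths are 5, 2, 1.
The order of α is the least common multiple of its cycle lengths: lcm(5, 2) = 10.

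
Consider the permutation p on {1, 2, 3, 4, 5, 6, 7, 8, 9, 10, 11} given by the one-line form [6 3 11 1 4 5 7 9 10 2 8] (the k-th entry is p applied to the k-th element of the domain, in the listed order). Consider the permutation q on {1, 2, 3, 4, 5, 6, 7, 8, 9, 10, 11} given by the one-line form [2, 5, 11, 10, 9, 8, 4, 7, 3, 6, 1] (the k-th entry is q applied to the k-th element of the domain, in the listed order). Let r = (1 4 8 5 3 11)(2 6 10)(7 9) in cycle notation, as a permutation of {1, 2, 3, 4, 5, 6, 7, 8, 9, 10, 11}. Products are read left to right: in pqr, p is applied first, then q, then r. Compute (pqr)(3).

(pqr)(3) = r(q(p(3))). p(3) = 11, then q(11) = 1, then r(1) = 4, so the result is 4.

4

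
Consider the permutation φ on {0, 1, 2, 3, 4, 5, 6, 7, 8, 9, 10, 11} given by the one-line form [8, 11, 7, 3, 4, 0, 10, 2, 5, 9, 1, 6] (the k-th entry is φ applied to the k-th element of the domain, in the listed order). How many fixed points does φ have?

3

The fixed points (elements with φ(x) = x) are {3, 4, 9}, so there are 3.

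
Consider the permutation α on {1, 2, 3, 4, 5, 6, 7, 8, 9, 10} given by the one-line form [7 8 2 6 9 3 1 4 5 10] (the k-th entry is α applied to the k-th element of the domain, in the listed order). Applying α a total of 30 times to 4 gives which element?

Tracing 4 → 6 → … returns to 4 after 5 steps, so 4 lies in a 5-cycle (2, 8, 4, 6, 3).
Since the cycle has length 5, α^30 acts on it the same as α^0 (30 mod 5 = 0).
So α^30(4) = 4.

4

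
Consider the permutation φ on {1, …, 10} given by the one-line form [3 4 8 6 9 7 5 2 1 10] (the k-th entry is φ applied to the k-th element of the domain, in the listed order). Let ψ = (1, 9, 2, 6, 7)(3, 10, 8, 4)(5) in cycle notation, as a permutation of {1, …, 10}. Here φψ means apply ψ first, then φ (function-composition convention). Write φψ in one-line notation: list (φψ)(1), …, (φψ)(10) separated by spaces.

1 7 10 8 9 5 3 6 4 2

(φψ)(x) = φ(ψ(x)). Computing each image: φ(ψ(1)) = φ(9) = 1, φ(ψ(2)) = φ(6) = 7, φ(ψ(3)) = φ(10) = 10, φ(ψ(4)) = φ(3) = 8, φ(ψ(5)) = φ(5) = 9, φ(ψ(6)) = φ(7) = 5, φ(ψ(7)) = φ(1) = 3, φ(ψ(8)) = φ(4) = 6, φ(ψ(9)) = φ(2) = 4, φ(ψ(10)) = φ(8) = 2.
Hence φψ = [1 7 10 8 9 5 3 6 4 2].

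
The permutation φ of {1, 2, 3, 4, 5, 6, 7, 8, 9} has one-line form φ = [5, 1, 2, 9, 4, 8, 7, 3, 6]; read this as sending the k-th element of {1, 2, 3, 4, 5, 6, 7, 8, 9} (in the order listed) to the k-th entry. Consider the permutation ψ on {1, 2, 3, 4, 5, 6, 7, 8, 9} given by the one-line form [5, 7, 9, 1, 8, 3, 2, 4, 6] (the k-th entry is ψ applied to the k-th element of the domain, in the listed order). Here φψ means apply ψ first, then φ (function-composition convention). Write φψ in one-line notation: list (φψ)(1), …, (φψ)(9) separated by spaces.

4 7 6 5 3 2 1 9 8

(φψ)(x) = φ(ψ(x)). Computing each image: φ(ψ(1)) = φ(5) = 4, φ(ψ(2)) = φ(7) = 7, φ(ψ(3)) = φ(9) = 6, φ(ψ(4)) = φ(1) = 5, φ(ψ(5)) = φ(8) = 3, φ(ψ(6)) = φ(3) = 2, φ(ψ(7)) = φ(2) = 1, φ(ψ(8)) = φ(4) = 9, φ(ψ(9)) = φ(6) = 8.
Hence φψ = [4 7 6 5 3 2 1 9 8].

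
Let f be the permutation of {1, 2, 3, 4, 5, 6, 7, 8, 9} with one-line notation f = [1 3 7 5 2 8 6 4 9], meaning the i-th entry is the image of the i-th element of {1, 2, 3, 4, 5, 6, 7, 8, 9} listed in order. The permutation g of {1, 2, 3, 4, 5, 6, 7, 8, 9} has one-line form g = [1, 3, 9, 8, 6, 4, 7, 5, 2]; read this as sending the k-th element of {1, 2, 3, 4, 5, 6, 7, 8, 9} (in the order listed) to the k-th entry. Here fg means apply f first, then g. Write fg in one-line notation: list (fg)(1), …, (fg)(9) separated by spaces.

1 9 7 6 3 5 4 8 2

For each element, apply f then g: 1 → 1 → 1; 2 → 3 → 9; 3 → 7 → 7; 4 → 5 → 6; 5 → 2 → 3; 6 → 8 → 5; 7 → 6 → 4; 8 → 4 → 8; 9 → 9 → 2.
So fg in one-line form is 1 9 7 6 3 5 4 8 2.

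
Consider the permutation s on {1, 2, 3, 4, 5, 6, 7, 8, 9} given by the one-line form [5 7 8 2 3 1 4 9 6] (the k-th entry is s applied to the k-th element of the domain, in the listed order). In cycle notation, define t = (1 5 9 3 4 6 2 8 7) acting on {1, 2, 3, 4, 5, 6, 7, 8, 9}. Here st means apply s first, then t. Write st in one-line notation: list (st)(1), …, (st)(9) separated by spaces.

Chase each element through s then t: 1 → 5 → 9; 2 → 7 → 1; 3 → 8 → 7; 4 → 2 → 8; 5 → 3 → 4; 6 → 1 → 5; 7 → 4 → 6; 8 → 9 → 3; 9 → 6 → 2.
So st in one-line form is 9 1 7 8 4 5 6 3 2.

9 1 7 8 4 5 6 3 2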